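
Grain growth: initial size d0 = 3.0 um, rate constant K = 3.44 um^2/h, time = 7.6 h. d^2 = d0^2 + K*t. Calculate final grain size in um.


d^2 = 3.0^2 + 3.44*7.6 = 35.144
d = sqrt(35.144) = 5.93 um

5.93


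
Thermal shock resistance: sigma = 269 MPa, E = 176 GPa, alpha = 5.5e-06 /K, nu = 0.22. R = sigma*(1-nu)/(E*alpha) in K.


R = 269*(1-0.22)/(176*1000*5.5e-06) = 217 K

217


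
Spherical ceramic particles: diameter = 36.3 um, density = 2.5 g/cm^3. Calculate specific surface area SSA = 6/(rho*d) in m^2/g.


SSA = 6 / (2.5 * 36.3) = 0.066 m^2/g

0.066


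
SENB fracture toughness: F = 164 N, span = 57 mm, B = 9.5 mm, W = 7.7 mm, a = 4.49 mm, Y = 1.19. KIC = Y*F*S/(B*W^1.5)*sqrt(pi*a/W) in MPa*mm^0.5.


KIC = 1.19*164*57/(9.5*7.7^1.5)*sqrt(pi*4.49/7.7) = 74.18

74.18


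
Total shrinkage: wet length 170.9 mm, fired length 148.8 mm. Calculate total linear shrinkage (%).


TS = (170.9 - 148.8) / 170.9 * 100 = 12.93%

12.93


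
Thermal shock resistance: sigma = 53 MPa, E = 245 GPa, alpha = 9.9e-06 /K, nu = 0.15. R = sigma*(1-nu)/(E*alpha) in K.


R = 53*(1-0.15)/(245*1000*9.9e-06) = 19 K

19


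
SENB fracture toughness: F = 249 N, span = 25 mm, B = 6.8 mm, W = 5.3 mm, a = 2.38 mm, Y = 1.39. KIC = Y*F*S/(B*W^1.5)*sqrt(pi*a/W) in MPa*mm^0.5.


KIC = 1.39*249*25/(6.8*5.3^1.5)*sqrt(pi*2.38/5.3) = 123.87

123.87


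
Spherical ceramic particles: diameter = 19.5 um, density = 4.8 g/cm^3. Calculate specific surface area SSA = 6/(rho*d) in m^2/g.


SSA = 6 / (4.8 * 19.5) = 0.064 m^2/g

0.064


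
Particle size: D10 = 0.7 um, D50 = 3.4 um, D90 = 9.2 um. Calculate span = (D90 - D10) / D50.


Span = (9.2 - 0.7) / 3.4 = 8.5 / 3.4 = 2.5

2.5


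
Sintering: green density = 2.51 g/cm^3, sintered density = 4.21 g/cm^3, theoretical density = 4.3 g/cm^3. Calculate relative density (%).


Relative = 4.21 / 4.3 * 100 = 97.9%

97.9


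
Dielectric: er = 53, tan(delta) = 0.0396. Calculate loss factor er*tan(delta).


Loss = 53 * 0.0396 = 2.099

2.099


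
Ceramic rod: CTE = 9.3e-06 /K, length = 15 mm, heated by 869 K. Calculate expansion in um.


dL = 9.3e-06 * 15 * 869 * 1000 = 121.226 um

121.226


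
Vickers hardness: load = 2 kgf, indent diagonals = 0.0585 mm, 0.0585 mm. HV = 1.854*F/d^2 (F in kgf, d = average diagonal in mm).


d_avg = (0.0585+0.0585)/2 = 0.0585 mm
HV = 1.854*2/0.0585^2 = 1083

1083


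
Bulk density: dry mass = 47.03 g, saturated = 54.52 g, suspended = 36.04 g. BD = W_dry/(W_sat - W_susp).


BD = 47.03 / (54.52 - 36.04) = 47.03 / 18.48 = 2.545 g/cm^3

2.545


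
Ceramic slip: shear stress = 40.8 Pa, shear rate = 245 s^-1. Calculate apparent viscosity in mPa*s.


eta = tau/gamma * 1000 = 40.8/245 * 1000 = 166.5 mPa*s

166.5


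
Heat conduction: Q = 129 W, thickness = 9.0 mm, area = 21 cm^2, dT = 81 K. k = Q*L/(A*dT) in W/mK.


k = 129*9.0/1000/(21/10000*81) = 6.83 W/mK

6.83


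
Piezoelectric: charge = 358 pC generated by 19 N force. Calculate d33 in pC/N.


d33 = 358 / 19 = 18.8 pC/N

18.8


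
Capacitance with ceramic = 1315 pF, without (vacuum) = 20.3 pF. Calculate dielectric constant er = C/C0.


er = 1315 / 20.3 = 64.78

64.78


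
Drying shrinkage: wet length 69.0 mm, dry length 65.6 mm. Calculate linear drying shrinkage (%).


DS = (69.0 - 65.6) / 69.0 * 100 = 4.93%

4.93


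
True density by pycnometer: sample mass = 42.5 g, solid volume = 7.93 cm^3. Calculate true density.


TD = 42.5 / 7.93 = 5.359 g/cm^3

5.359


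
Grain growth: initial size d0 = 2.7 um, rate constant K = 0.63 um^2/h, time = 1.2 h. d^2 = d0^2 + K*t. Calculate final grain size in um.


d^2 = 2.7^2 + 0.63*1.2 = 8.046
d = sqrt(8.046) = 2.84 um

2.84


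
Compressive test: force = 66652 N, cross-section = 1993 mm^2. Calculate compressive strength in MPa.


CS = 66652 / 1993 = 33.4 MPa

33.4


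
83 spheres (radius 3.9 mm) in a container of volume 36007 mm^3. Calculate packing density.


V_sphere = 4/3*pi*3.9^3 = 248.4748 mm^3
Total V = 83*248.4748 = 20623.4084 mm^3
PD = 20623.4084 / 36007 = 0.573

0.573


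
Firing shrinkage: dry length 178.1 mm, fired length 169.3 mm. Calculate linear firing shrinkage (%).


FS = (178.1 - 169.3) / 178.1 * 100 = 4.94%

4.94


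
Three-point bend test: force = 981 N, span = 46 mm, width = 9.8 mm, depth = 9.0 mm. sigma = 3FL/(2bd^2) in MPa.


sigma = 3*981*46/(2*9.8*9.0^2) = 85.3 MPa

85.3


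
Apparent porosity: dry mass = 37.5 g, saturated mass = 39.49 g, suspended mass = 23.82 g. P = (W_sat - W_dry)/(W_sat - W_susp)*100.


P = (39.49 - 37.5) / (39.49 - 23.82) * 100 = 1.99 / 15.67 * 100 = 12.7%

12.7


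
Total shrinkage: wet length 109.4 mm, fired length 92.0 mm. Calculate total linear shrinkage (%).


TS = (109.4 - 92.0) / 109.4 * 100 = 15.9%

15.9


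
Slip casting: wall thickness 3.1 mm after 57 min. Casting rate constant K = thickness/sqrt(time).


K = 3.1 / sqrt(57) = 3.1 / 7.5498 = 0.411 mm/min^0.5

0.411


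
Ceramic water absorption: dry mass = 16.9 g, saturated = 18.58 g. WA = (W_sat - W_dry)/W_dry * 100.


WA = (18.58 - 16.9) / 16.9 * 100 = 9.94%

9.94


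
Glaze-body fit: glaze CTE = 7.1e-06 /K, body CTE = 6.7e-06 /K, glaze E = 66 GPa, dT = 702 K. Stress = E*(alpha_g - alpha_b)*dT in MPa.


Stress = 66*1000*(7.1e-06 - 6.7e-06)*702 = 18.5 MPa

18.5


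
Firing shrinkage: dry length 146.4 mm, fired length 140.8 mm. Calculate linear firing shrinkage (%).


FS = (146.4 - 140.8) / 146.4 * 100 = 3.83%

3.83


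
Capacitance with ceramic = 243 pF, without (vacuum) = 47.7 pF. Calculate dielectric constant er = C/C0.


er = 243 / 47.7 = 5.09

5.09


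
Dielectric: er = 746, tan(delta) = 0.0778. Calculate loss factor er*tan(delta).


Loss = 746 * 0.0778 = 58.039

58.039


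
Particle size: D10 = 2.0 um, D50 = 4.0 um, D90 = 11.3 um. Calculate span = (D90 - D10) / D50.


Span = (11.3 - 2.0) / 4.0 = 9.3 / 4.0 = 2.325

2.325


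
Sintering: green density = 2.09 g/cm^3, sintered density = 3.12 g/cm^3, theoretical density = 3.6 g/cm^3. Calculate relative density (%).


Relative = 3.12 / 3.6 * 100 = 86.7%

86.7


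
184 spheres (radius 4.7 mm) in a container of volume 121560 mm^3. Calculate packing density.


V_sphere = 4/3*pi*4.7^3 = 434.8928 mm^3
Total V = 184*434.8928 = 80020.2752 mm^3
PD = 80020.2752 / 121560 = 0.658

0.658


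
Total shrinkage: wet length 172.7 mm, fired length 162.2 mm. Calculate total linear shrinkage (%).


TS = (172.7 - 162.2) / 172.7 * 100 = 6.08%

6.08


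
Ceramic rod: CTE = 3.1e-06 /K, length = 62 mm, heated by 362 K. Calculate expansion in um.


dL = 3.1e-06 * 62 * 362 * 1000 = 69.576 um

69.576


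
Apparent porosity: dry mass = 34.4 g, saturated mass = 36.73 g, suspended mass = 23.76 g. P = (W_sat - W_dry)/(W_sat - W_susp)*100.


P = (36.73 - 34.4) / (36.73 - 23.76) * 100 = 2.33 / 12.97 * 100 = 18.0%

18.0


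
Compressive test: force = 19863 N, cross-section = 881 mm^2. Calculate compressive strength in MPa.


CS = 19863 / 881 = 22.5 MPa

22.5


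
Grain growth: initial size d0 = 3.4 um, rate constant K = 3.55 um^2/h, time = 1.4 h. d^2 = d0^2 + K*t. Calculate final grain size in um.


d^2 = 3.4^2 + 3.55*1.4 = 16.53
d = sqrt(16.53) = 4.07 um

4.07


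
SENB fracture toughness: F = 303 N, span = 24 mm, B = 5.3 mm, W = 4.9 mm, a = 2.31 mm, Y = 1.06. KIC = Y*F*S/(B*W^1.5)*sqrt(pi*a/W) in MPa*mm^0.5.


KIC = 1.06*303*24/(5.3*4.9^1.5)*sqrt(pi*2.31/4.9) = 163.18

163.18


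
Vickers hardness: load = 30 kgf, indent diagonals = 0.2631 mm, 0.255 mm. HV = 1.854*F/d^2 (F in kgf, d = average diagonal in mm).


d_avg = (0.2631+0.255)/2 = 0.25905 mm
HV = 1.854*30/0.25905^2 = 829

829


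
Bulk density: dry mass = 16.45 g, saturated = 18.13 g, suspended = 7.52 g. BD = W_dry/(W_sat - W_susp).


BD = 16.45 / (18.13 - 7.52) = 16.45 / 10.61 = 1.55 g/cm^3

1.55


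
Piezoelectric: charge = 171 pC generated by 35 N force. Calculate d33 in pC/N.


d33 = 171 / 35 = 4.9 pC/N

4.9


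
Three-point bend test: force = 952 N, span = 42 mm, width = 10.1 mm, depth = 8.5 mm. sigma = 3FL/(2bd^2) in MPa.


sigma = 3*952*42/(2*10.1*8.5^2) = 82.2 MPa

82.2


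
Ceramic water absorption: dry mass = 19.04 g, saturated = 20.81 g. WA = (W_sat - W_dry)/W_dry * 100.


WA = (20.81 - 19.04) / 19.04 * 100 = 9.3%

9.3


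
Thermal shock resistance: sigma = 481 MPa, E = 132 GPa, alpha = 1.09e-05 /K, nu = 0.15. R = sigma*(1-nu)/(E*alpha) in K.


R = 481*(1-0.15)/(132*1000*1.09e-05) = 284 K

284


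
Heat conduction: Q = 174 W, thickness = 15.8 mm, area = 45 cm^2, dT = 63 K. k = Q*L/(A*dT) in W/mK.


k = 174*15.8/1000/(45/10000*63) = 9.7 W/mK

9.7


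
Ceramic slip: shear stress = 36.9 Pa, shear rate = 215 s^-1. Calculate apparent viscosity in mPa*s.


eta = tau/gamma * 1000 = 36.9/215 * 1000 = 171.6 mPa*s

171.6


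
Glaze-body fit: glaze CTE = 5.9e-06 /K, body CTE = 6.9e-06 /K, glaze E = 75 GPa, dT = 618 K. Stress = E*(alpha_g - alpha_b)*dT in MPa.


Stress = 75*1000*(5.9e-06 - 6.9e-06)*618 = -46.4 MPa

-46.4


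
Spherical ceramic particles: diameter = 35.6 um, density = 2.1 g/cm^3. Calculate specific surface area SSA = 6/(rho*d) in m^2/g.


SSA = 6 / (2.1 * 35.6) = 0.08 m^2/g

0.08


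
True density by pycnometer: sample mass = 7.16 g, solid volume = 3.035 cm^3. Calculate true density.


TD = 7.16 / 3.035 = 2.359 g/cm^3

2.359


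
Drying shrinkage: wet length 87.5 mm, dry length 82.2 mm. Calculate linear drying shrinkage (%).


DS = (87.5 - 82.2) / 87.5 * 100 = 6.06%

6.06


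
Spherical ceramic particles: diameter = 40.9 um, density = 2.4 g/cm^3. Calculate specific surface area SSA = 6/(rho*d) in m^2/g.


SSA = 6 / (2.4 * 40.9) = 0.061 m^2/g

0.061


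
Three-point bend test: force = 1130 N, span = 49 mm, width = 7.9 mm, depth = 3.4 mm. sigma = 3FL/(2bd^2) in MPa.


sigma = 3*1130*49/(2*7.9*3.4^2) = 909.5 MPa

909.5


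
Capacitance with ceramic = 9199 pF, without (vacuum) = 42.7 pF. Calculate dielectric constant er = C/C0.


er = 9199 / 42.7 = 215.43

215.43


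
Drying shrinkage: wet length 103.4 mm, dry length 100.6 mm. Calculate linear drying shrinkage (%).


DS = (103.4 - 100.6) / 103.4 * 100 = 2.71%

2.71


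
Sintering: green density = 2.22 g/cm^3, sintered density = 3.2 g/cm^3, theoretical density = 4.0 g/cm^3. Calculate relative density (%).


Relative = 3.2 / 4.0 * 100 = 80.0%

80.0


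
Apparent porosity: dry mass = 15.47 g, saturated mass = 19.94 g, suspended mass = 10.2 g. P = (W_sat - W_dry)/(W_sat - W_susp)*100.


P = (19.94 - 15.47) / (19.94 - 10.2) * 100 = 4.47 / 9.74 * 100 = 45.9%

45.9


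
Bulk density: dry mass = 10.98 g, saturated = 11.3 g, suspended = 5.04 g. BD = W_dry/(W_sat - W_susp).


BD = 10.98 / (11.3 - 5.04) = 10.98 / 6.26 = 1.754 g/cm^3

1.754


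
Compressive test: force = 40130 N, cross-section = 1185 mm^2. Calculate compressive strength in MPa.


CS = 40130 / 1185 = 33.9 MPa

33.9


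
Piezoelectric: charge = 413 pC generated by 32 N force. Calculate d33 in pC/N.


d33 = 413 / 32 = 12.9 pC/N

12.9


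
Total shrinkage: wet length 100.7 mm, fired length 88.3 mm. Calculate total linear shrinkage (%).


TS = (100.7 - 88.3) / 100.7 * 100 = 12.31%

12.31


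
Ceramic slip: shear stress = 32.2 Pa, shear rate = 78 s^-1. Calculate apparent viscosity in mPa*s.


eta = tau/gamma * 1000 = 32.2/78 * 1000 = 412.8 mPa*s

412.8


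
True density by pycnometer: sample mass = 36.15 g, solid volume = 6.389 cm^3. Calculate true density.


TD = 36.15 / 6.389 = 5.658 g/cm^3

5.658


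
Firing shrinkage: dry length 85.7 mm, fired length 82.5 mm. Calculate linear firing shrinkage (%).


FS = (85.7 - 82.5) / 85.7 * 100 = 3.73%

3.73


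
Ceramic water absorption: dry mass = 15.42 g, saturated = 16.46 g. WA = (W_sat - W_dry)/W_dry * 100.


WA = (16.46 - 15.42) / 15.42 * 100 = 6.74%

6.74


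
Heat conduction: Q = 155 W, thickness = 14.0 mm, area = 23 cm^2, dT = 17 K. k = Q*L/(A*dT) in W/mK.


k = 155*14.0/1000/(23/10000*17) = 55.5 W/mK

55.5


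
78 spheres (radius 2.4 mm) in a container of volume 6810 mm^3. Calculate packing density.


V_sphere = 4/3*pi*2.4^3 = 57.9058 mm^3
Total V = 78*57.9058 = 4516.6524 mm^3
PD = 4516.6524 / 6810 = 0.663

0.663


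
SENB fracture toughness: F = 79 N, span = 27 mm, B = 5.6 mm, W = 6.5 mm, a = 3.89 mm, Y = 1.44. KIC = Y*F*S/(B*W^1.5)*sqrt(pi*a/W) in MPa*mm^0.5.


KIC = 1.44*79*27/(5.6*6.5^1.5)*sqrt(pi*3.89/6.5) = 45.38

45.38


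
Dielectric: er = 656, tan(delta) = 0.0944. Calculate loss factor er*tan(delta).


Loss = 656 * 0.0944 = 61.926

61.926


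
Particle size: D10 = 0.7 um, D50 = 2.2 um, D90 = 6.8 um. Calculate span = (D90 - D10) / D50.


Span = (6.8 - 0.7) / 2.2 = 6.1 / 2.2 = 2.773

2.773


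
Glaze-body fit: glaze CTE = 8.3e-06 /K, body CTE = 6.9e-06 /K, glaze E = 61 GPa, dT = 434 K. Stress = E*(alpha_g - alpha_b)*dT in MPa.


Stress = 61*1000*(8.3e-06 - 6.9e-06)*434 = 37.1 MPa

37.1


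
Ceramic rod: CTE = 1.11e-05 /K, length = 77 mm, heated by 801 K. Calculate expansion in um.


dL = 1.11e-05 * 77 * 801 * 1000 = 684.615 um

684.615


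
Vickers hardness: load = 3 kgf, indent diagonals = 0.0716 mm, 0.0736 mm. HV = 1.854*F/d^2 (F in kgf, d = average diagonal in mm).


d_avg = (0.0716+0.0736)/2 = 0.0726 mm
HV = 1.854*3/0.0726^2 = 1055

1055


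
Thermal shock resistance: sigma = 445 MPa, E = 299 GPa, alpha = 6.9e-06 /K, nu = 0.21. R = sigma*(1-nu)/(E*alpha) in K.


R = 445*(1-0.21)/(299*1000*6.9e-06) = 170 K

170


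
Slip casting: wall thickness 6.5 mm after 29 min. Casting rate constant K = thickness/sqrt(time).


K = 6.5 / sqrt(29) = 6.5 / 5.3852 = 1.207 mm/min^0.5

1.207


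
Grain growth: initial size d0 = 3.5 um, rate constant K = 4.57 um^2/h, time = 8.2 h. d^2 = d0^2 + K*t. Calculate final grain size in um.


d^2 = 3.5^2 + 4.57*8.2 = 49.724
d = sqrt(49.724) = 7.05 um

7.05


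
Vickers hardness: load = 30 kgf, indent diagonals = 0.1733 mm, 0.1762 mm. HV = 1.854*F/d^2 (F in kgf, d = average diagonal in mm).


d_avg = (0.1733+0.1762)/2 = 0.17475 mm
HV = 1.854*30/0.17475^2 = 1821

1821


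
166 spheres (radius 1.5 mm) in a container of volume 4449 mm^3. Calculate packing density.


V_sphere = 4/3*pi*1.5^3 = 14.1372 mm^3
Total V = 166*14.1372 = 2346.7752 mm^3
PD = 2346.7752 / 4449 = 0.527

0.527


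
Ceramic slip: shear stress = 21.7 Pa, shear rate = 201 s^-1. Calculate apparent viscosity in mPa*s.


eta = tau/gamma * 1000 = 21.7/201 * 1000 = 108.0 mPa*s

108.0


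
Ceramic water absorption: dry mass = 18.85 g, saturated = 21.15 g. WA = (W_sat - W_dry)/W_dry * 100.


WA = (21.15 - 18.85) / 18.85 * 100 = 12.2%

12.2


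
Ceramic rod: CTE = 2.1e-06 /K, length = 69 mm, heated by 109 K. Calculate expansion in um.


dL = 2.1e-06 * 69 * 109 * 1000 = 15.794 um

15.794


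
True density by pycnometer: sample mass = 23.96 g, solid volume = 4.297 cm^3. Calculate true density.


TD = 23.96 / 4.297 = 5.576 g/cm^3

5.576


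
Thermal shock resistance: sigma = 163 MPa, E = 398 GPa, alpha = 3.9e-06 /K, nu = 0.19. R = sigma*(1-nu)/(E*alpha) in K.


R = 163*(1-0.19)/(398*1000*3.9e-06) = 85 K

85


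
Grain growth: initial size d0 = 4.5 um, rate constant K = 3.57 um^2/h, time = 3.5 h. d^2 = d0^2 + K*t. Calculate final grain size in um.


d^2 = 4.5^2 + 3.57*3.5 = 32.745
d = sqrt(32.745) = 5.72 um

5.72


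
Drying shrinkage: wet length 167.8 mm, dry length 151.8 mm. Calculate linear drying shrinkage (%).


DS = (167.8 - 151.8) / 167.8 * 100 = 9.54%

9.54


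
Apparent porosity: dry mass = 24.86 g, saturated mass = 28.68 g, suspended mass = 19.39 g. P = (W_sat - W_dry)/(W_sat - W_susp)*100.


P = (28.68 - 24.86) / (28.68 - 19.39) * 100 = 3.82 / 9.29 * 100 = 41.1%

41.1


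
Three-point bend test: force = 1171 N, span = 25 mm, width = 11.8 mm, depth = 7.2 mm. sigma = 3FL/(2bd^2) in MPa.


sigma = 3*1171*25/(2*11.8*7.2^2) = 71.8 MPa

71.8


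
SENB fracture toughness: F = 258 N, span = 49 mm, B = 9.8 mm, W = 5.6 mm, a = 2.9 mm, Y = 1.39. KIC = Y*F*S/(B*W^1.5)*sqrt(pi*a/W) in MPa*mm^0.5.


KIC = 1.39*258*49/(9.8*5.6^1.5)*sqrt(pi*2.9/5.6) = 172.58

172.58


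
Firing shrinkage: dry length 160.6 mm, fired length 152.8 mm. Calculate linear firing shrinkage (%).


FS = (160.6 - 152.8) / 160.6 * 100 = 4.86%

4.86


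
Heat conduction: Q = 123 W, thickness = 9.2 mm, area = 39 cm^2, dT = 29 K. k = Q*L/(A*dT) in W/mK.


k = 123*9.2/1000/(39/10000*29) = 10.01 W/mK

10.01


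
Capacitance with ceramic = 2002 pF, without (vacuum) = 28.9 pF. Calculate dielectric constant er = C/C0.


er = 2002 / 28.9 = 69.27

69.27


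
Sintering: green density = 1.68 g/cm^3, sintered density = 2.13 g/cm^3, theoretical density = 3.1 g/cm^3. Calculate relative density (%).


Relative = 2.13 / 3.1 * 100 = 68.7%

68.7


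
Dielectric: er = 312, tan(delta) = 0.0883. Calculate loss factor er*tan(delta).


Loss = 312 * 0.0883 = 27.55

27.55


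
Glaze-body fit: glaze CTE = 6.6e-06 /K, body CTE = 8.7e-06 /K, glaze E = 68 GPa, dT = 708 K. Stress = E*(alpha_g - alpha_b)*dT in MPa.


Stress = 68*1000*(6.6e-06 - 8.7e-06)*708 = -101.1 MPa

-101.1


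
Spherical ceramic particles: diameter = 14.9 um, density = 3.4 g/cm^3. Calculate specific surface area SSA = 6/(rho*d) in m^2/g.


SSA = 6 / (3.4 * 14.9) = 0.118 m^2/g

0.118


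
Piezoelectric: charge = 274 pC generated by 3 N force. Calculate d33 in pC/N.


d33 = 274 / 3 = 91.3 pC/N

91.3


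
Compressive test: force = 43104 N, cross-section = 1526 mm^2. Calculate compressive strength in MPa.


CS = 43104 / 1526 = 28.2 MPa

28.2


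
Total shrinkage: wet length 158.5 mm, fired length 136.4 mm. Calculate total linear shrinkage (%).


TS = (158.5 - 136.4) / 158.5 * 100 = 13.94%

13.94


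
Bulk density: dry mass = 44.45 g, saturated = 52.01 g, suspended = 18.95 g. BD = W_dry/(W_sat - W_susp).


BD = 44.45 / (52.01 - 18.95) = 44.45 / 33.06 = 1.345 g/cm^3

1.345


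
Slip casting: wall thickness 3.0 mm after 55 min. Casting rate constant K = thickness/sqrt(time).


K = 3.0 / sqrt(55) = 3.0 / 7.4162 = 0.405 mm/min^0.5

0.405


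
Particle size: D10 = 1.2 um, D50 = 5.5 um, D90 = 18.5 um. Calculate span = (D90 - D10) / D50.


Span = (18.5 - 1.2) / 5.5 = 17.3 / 5.5 = 3.145

3.145


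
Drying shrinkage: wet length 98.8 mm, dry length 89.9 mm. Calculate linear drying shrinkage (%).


DS = (98.8 - 89.9) / 98.8 * 100 = 9.01%

9.01


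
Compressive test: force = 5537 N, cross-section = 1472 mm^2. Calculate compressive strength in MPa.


CS = 5537 / 1472 = 3.8 MPa

3.8


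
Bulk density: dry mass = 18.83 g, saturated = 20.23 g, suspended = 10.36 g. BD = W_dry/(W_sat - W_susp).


BD = 18.83 / (20.23 - 10.36) = 18.83 / 9.87 = 1.908 g/cm^3

1.908


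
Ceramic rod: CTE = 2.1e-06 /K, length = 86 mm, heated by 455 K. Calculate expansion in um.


dL = 2.1e-06 * 86 * 455 * 1000 = 82.173 um

82.173


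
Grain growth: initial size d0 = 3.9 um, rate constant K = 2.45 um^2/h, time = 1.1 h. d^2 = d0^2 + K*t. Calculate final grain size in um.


d^2 = 3.9^2 + 2.45*1.1 = 17.905
d = sqrt(17.905) = 4.23 um

4.23


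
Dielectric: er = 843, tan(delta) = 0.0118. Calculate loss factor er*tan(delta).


Loss = 843 * 0.0118 = 9.947

9.947


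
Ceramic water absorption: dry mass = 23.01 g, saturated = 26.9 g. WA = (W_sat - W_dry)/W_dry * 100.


WA = (26.9 - 23.01) / 23.01 * 100 = 16.91%

16.91


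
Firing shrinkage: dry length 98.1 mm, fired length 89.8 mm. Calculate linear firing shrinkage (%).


FS = (98.1 - 89.8) / 98.1 * 100 = 8.46%

8.46


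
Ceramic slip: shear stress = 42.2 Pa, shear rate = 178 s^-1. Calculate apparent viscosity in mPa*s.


eta = tau/gamma * 1000 = 42.2/178 * 1000 = 237.1 mPa*s

237.1


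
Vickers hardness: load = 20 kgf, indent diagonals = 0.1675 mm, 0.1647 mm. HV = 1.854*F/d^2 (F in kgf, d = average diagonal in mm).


d_avg = (0.1675+0.1647)/2 = 0.1661 mm
HV = 1.854*20/0.1661^2 = 1344

1344


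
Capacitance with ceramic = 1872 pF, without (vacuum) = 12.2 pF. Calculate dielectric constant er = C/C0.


er = 1872 / 12.2 = 153.44

153.44


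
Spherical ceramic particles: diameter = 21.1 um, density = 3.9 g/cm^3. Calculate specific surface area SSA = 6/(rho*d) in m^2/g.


SSA = 6 / (3.9 * 21.1) = 0.073 m^2/g

0.073


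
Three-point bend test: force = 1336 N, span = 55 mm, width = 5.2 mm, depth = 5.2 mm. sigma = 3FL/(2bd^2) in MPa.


sigma = 3*1336*55/(2*5.2*5.2^2) = 783.9 MPa

783.9


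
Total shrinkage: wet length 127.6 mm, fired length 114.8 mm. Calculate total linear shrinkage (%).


TS = (127.6 - 114.8) / 127.6 * 100 = 10.03%

10.03


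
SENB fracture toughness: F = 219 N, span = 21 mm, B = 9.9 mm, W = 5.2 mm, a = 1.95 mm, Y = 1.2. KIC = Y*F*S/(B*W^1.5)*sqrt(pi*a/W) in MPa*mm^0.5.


KIC = 1.2*219*21/(9.9*5.2^1.5)*sqrt(pi*1.95/5.2) = 51.03

51.03


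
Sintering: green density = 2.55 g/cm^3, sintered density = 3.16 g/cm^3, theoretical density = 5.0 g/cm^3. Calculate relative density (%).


Relative = 3.16 / 5.0 * 100 = 63.2%

63.2


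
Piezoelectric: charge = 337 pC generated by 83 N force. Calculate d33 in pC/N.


d33 = 337 / 83 = 4.1 pC/N

4.1


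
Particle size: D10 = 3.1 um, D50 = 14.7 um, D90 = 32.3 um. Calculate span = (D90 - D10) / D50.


Span = (32.3 - 3.1) / 14.7 = 29.2 / 14.7 = 1.986

1.986


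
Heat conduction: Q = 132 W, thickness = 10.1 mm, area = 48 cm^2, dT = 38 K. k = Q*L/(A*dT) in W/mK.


k = 132*10.1/1000/(48/10000*38) = 7.31 W/mK

7.31


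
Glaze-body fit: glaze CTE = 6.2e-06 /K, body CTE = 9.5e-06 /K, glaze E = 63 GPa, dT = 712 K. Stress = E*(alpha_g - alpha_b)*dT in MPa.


Stress = 63*1000*(6.2e-06 - 9.5e-06)*712 = -148.0 MPa

-148.0


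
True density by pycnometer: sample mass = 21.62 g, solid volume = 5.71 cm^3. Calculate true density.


TD = 21.62 / 5.71 = 3.786 g/cm^3

3.786


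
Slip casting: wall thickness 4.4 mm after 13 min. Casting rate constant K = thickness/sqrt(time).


K = 4.4 / sqrt(13) = 4.4 / 3.6056 = 1.22 mm/min^0.5

1.22


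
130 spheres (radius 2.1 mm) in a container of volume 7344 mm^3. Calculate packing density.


V_sphere = 4/3*pi*2.1^3 = 38.7924 mm^3
Total V = 130*38.7924 = 5043.012 mm^3
PD = 5043.012 / 7344 = 0.687

0.687


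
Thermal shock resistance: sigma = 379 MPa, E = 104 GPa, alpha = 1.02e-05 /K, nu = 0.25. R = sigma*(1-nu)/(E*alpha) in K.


R = 379*(1-0.25)/(104*1000*1.02e-05) = 268 K

268


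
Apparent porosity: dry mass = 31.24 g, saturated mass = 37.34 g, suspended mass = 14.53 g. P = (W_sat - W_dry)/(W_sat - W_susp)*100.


P = (37.34 - 31.24) / (37.34 - 14.53) * 100 = 6.1 / 22.81 * 100 = 26.7%

26.7


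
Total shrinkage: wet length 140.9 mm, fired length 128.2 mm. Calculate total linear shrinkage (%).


TS = (140.9 - 128.2) / 140.9 * 100 = 9.01%

9.01


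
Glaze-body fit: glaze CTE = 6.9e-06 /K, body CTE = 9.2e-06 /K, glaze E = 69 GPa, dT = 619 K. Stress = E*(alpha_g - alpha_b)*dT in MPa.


Stress = 69*1000*(6.9e-06 - 9.2e-06)*619 = -98.2 MPa

-98.2


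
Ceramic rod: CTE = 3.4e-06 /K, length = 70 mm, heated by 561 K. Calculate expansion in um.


dL = 3.4e-06 * 70 * 561 * 1000 = 133.518 um

133.518


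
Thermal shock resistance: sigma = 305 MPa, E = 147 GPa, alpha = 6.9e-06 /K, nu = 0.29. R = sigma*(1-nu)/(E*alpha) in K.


R = 305*(1-0.29)/(147*1000*6.9e-06) = 213 K

213


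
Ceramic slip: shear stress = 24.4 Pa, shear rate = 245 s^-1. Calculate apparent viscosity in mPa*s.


eta = tau/gamma * 1000 = 24.4/245 * 1000 = 99.6 mPa*s

99.6


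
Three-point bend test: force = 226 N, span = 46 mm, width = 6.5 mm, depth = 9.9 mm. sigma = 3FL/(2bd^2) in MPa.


sigma = 3*226*46/(2*6.5*9.9^2) = 24.5 MPa

24.5


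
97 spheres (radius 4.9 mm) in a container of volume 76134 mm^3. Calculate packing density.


V_sphere = 4/3*pi*4.9^3 = 492.807 mm^3
Total V = 97*492.807 = 47802.279 mm^3
PD = 47802.279 / 76134 = 0.628

0.628


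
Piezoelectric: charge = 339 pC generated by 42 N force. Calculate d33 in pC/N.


d33 = 339 / 42 = 8.1 pC/N

8.1


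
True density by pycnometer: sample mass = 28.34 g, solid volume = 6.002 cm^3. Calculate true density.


TD = 28.34 / 6.002 = 4.722 g/cm^3

4.722


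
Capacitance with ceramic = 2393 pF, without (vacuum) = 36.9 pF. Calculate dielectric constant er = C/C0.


er = 2393 / 36.9 = 64.85

64.85


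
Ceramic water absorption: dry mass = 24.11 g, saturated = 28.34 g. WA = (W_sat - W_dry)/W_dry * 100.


WA = (28.34 - 24.11) / 24.11 * 100 = 17.54%

17.54


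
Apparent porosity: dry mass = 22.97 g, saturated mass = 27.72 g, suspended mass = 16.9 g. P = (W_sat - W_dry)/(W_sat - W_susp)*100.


P = (27.72 - 22.97) / (27.72 - 16.9) * 100 = 4.75 / 10.82 * 100 = 43.9%

43.9


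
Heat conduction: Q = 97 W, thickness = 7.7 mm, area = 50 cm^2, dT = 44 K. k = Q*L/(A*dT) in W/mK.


k = 97*7.7/1000/(50/10000*44) = 3.4 W/mK

3.4


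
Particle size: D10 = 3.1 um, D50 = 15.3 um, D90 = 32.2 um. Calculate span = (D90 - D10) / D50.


Span = (32.2 - 3.1) / 15.3 = 29.1 / 15.3 = 1.902

1.902


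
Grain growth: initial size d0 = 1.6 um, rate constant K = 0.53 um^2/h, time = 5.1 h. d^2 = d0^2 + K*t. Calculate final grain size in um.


d^2 = 1.6^2 + 0.53*5.1 = 5.263
d = sqrt(5.263) = 2.29 um

2.29


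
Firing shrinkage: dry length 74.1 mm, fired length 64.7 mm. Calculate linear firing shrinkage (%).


FS = (74.1 - 64.7) / 74.1 * 100 = 12.69%

12.69


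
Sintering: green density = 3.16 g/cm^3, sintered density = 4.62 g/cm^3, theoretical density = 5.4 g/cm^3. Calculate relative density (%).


Relative = 4.62 / 5.4 * 100 = 85.6%

85.6


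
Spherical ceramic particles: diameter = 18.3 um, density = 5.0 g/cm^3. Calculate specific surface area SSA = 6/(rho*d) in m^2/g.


SSA = 6 / (5.0 * 18.3) = 0.066 m^2/g

0.066


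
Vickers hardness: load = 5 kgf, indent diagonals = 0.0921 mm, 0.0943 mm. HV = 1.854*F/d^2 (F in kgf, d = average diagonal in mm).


d_avg = (0.0921+0.0943)/2 = 0.0932 mm
HV = 1.854*5/0.0932^2 = 1067

1067


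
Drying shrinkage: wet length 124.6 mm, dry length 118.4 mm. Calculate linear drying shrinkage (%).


DS = (124.6 - 118.4) / 124.6 * 100 = 4.98%

4.98


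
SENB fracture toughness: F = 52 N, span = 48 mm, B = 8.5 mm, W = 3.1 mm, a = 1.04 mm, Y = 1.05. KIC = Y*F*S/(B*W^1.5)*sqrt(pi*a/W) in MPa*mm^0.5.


KIC = 1.05*52*48/(8.5*3.1^1.5)*sqrt(pi*1.04/3.1) = 57.99

57.99


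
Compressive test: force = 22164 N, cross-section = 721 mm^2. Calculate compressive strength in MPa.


CS = 22164 / 721 = 30.7 MPa

30.7


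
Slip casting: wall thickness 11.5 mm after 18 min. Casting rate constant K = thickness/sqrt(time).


K = 11.5 / sqrt(18) = 11.5 / 4.2426 = 2.711 mm/min^0.5

2.711


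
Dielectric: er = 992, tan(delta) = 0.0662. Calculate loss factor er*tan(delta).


Loss = 992 * 0.0662 = 65.67

65.67


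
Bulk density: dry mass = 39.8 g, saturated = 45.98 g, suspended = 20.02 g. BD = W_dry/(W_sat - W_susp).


BD = 39.8 / (45.98 - 20.02) = 39.8 / 25.96 = 1.533 g/cm^3

1.533


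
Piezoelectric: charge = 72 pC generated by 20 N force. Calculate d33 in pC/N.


d33 = 72 / 20 = 3.6 pC/N

3.6


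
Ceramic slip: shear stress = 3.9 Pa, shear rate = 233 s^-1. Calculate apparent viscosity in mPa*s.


eta = tau/gamma * 1000 = 3.9/233 * 1000 = 16.7 mPa*s

16.7


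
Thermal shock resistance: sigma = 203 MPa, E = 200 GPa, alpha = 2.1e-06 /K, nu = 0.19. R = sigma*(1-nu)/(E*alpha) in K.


R = 203*(1-0.19)/(200*1000*2.1e-06) = 392 K

392


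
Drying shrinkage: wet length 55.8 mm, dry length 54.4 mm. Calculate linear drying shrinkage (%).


DS = (55.8 - 54.4) / 55.8 * 100 = 2.51%

2.51


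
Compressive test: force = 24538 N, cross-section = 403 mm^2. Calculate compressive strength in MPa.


CS = 24538 / 403 = 60.9 MPa

60.9


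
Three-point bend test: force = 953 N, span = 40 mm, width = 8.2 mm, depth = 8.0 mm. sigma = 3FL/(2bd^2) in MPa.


sigma = 3*953*40/(2*8.2*8.0^2) = 109.0 MPa

109.0


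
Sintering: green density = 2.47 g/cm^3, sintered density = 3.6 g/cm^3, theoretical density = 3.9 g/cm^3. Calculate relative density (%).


Relative = 3.6 / 3.9 * 100 = 92.3%

92.3


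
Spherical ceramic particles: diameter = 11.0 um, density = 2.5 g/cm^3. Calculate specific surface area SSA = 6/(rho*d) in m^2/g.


SSA = 6 / (2.5 * 11.0) = 0.218 m^2/g

0.218


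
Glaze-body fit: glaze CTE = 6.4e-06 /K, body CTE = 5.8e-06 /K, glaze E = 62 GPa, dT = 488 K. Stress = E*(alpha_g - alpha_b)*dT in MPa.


Stress = 62*1000*(6.4e-06 - 5.8e-06)*488 = 18.2 MPa

18.2


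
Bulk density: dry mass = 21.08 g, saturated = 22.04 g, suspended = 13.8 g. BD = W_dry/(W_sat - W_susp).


BD = 21.08 / (22.04 - 13.8) = 21.08 / 8.24 = 2.558 g/cm^3

2.558


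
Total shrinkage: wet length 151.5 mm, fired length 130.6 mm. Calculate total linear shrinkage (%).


TS = (151.5 - 130.6) / 151.5 * 100 = 13.8%

13.8


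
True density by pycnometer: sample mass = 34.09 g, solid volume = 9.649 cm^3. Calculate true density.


TD = 34.09 / 9.649 = 3.533 g/cm^3

3.533


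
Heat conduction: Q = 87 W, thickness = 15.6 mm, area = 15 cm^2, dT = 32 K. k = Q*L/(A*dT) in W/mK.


k = 87*15.6/1000/(15/10000*32) = 28.28 W/mK

28.28


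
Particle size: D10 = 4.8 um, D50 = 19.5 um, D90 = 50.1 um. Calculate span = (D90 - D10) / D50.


Span = (50.1 - 4.8) / 19.5 = 45.3 / 19.5 = 2.323

2.323


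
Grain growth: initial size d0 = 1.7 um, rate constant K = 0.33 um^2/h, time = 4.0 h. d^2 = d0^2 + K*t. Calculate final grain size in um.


d^2 = 1.7^2 + 0.33*4.0 = 4.21
d = sqrt(4.21) = 2.05 um

2.05


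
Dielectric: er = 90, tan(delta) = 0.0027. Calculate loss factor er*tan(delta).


Loss = 90 * 0.0027 = 0.243

0.243


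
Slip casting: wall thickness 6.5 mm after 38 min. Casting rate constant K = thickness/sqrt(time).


K = 6.5 / sqrt(38) = 6.5 / 6.1644 = 1.054 mm/min^0.5

1.054


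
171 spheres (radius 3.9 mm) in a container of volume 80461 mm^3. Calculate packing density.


V_sphere = 4/3*pi*3.9^3 = 248.4748 mm^3
Total V = 171*248.4748 = 42489.1908 mm^3
PD = 42489.1908 / 80461 = 0.528

0.528


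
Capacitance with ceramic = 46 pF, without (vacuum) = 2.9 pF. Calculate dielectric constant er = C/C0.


er = 46 / 2.9 = 15.86

15.86


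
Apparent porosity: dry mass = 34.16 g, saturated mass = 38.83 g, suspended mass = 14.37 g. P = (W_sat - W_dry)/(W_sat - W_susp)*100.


P = (38.83 - 34.16) / (38.83 - 14.37) * 100 = 4.67 / 24.46 * 100 = 19.1%

19.1


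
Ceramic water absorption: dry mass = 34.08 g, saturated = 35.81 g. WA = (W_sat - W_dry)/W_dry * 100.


WA = (35.81 - 34.08) / 34.08 * 100 = 5.08%

5.08


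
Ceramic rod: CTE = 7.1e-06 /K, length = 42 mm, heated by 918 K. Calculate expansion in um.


dL = 7.1e-06 * 42 * 918 * 1000 = 273.748 um

273.748


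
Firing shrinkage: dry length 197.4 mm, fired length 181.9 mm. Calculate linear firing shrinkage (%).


FS = (197.4 - 181.9) / 197.4 * 100 = 7.85%

7.85


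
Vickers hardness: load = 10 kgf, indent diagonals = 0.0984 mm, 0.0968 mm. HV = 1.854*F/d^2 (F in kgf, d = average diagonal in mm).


d_avg = (0.0984+0.0968)/2 = 0.0976 mm
HV = 1.854*10/0.0976^2 = 1946

1946


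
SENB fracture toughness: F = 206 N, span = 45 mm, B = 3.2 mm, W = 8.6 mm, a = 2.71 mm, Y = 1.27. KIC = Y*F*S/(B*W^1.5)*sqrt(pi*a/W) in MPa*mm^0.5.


KIC = 1.27*206*45/(3.2*8.6^1.5)*sqrt(pi*2.71/8.6) = 145.14

145.14


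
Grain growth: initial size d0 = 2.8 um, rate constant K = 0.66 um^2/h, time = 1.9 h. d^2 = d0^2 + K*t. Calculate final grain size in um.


d^2 = 2.8^2 + 0.66*1.9 = 9.094
d = sqrt(9.094) = 3.02 um

3.02


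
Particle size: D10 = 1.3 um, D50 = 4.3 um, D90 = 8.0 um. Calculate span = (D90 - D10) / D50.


Span = (8.0 - 1.3) / 4.3 = 6.7 / 4.3 = 1.558

1.558


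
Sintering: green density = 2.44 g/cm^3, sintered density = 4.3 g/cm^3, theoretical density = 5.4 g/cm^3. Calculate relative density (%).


Relative = 4.3 / 5.4 * 100 = 79.6%

79.6


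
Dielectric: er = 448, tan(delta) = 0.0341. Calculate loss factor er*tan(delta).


Loss = 448 * 0.0341 = 15.277

15.277


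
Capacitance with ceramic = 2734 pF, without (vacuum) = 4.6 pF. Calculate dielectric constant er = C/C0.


er = 2734 / 4.6 = 594.35

594.35


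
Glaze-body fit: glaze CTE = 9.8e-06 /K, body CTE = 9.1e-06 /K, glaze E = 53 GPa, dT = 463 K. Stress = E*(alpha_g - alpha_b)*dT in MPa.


Stress = 53*1000*(9.8e-06 - 9.1e-06)*463 = 17.2 MPa

17.2


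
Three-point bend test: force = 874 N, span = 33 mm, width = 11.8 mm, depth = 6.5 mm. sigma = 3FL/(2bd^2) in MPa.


sigma = 3*874*33/(2*11.8*6.5^2) = 86.8 MPa

86.8


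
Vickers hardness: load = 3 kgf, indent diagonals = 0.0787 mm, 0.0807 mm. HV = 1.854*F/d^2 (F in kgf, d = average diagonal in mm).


d_avg = (0.0787+0.0807)/2 = 0.0797 mm
HV = 1.854*3/0.0797^2 = 876

876


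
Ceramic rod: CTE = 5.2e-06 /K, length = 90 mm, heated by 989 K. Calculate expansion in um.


dL = 5.2e-06 * 90 * 989 * 1000 = 462.852 um

462.852


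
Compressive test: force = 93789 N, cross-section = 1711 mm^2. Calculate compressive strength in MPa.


CS = 93789 / 1711 = 54.8 MPa

54.8


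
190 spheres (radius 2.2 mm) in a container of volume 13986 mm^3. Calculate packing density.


V_sphere = 4/3*pi*2.2^3 = 44.6022 mm^3
Total V = 190*44.6022 = 8474.418 mm^3
PD = 8474.418 / 13986 = 0.606

0.606


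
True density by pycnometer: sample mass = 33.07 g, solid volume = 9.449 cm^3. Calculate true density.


TD = 33.07 / 9.449 = 3.5 g/cm^3

3.5


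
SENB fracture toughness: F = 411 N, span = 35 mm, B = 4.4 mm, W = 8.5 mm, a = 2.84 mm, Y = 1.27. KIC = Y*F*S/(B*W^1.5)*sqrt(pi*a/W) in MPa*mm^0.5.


KIC = 1.27*411*35/(4.4*8.5^1.5)*sqrt(pi*2.84/8.5) = 171.66

171.66


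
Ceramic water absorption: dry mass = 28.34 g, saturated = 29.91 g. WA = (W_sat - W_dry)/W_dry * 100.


WA = (29.91 - 28.34) / 28.34 * 100 = 5.54%

5.54


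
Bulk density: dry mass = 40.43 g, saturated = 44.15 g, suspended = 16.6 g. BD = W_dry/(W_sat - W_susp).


BD = 40.43 / (44.15 - 16.6) = 40.43 / 27.55 = 1.468 g/cm^3

1.468


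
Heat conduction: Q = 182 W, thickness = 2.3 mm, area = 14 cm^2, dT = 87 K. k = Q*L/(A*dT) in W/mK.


k = 182*2.3/1000/(14/10000*87) = 3.44 W/mK

3.44


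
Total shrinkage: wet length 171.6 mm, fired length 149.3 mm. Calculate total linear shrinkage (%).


TS = (171.6 - 149.3) / 171.6 * 100 = 13.0%

13.0


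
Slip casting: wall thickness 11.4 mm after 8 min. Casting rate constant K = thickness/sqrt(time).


K = 11.4 / sqrt(8) = 11.4 / 2.8284 = 4.031 mm/min^0.5

4.031


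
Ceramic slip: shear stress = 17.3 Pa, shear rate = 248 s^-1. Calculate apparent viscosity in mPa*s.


eta = tau/gamma * 1000 = 17.3/248 * 1000 = 69.8 mPa*s

69.8


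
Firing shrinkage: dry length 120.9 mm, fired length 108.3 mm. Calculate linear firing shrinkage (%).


FS = (120.9 - 108.3) / 120.9 * 100 = 10.42%

10.42


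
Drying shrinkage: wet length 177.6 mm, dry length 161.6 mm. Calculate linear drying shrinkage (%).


DS = (177.6 - 161.6) / 177.6 * 100 = 9.01%

9.01


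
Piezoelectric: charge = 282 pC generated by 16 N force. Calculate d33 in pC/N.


d33 = 282 / 16 = 17.6 pC/N

17.6


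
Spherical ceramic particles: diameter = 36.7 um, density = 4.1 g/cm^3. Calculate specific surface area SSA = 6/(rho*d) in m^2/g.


SSA = 6 / (4.1 * 36.7) = 0.04 m^2/g

0.04


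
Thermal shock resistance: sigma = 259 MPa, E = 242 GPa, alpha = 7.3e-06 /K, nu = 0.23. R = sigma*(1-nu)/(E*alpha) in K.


R = 259*(1-0.23)/(242*1000*7.3e-06) = 113 K

113


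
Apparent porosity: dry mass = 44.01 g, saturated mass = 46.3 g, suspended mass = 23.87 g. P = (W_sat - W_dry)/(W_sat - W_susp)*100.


P = (46.3 - 44.01) / (46.3 - 23.87) * 100 = 2.29 / 22.43 * 100 = 10.2%

10.2


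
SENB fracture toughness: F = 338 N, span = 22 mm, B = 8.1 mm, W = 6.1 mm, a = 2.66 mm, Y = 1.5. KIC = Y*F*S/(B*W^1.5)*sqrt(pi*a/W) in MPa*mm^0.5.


KIC = 1.5*338*22/(8.1*6.1^1.5)*sqrt(pi*2.66/6.1) = 106.98

106.98


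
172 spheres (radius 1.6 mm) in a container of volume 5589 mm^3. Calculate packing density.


V_sphere = 4/3*pi*1.6^3 = 17.1573 mm^3
Total V = 172*17.1573 = 2951.0556 mm^3
PD = 2951.0556 / 5589 = 0.528

0.528


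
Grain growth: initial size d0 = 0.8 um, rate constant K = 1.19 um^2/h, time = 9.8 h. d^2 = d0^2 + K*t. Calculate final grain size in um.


d^2 = 0.8^2 + 1.19*9.8 = 12.302
d = sqrt(12.302) = 3.51 um

3.51


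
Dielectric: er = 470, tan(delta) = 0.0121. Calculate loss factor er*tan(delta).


Loss = 470 * 0.0121 = 5.687

5.687


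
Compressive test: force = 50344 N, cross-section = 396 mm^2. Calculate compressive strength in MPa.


CS = 50344 / 396 = 127.1 MPa

127.1


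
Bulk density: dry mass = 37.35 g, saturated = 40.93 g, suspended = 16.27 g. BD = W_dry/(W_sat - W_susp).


BD = 37.35 / (40.93 - 16.27) = 37.35 / 24.66 = 1.515 g/cm^3

1.515


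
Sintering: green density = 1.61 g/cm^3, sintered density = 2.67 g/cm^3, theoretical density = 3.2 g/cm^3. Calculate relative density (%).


Relative = 2.67 / 3.2 * 100 = 83.4%

83.4


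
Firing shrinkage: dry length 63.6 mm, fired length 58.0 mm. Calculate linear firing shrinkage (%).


FS = (63.6 - 58.0) / 63.6 * 100 = 8.81%

8.81


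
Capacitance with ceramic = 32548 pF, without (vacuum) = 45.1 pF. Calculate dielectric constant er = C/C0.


er = 32548 / 45.1 = 721.69

721.69


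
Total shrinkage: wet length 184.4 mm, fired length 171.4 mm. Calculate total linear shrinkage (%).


TS = (184.4 - 171.4) / 184.4 * 100 = 7.05%

7.05


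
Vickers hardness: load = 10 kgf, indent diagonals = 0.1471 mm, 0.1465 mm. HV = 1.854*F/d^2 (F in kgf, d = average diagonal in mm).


d_avg = (0.1471+0.1465)/2 = 0.1468 mm
HV = 1.854*10/0.1468^2 = 860

860


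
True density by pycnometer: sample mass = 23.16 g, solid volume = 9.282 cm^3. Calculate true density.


TD = 23.16 / 9.282 = 2.495 g/cm^3

2.495


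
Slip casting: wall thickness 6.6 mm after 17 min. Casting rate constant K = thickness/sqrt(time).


K = 6.6 / sqrt(17) = 6.6 / 4.1231 = 1.601 mm/min^0.5

1.601


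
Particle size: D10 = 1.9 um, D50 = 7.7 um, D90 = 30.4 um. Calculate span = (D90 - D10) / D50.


Span = (30.4 - 1.9) / 7.7 = 28.5 / 7.7 = 3.701

3.701


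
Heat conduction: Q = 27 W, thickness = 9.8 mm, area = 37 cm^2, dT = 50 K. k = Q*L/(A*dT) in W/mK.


k = 27*9.8/1000/(37/10000*50) = 1.43 W/mK

1.43


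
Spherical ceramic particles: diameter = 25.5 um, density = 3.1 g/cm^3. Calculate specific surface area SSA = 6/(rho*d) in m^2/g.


SSA = 6 / (3.1 * 25.5) = 0.076 m^2/g

0.076


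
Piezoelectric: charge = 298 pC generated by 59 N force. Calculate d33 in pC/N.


d33 = 298 / 59 = 5.1 pC/N

5.1


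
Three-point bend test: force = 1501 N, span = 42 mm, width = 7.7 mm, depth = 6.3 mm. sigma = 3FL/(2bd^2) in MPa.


sigma = 3*1501*42/(2*7.7*6.3^2) = 309.4 MPa

309.4


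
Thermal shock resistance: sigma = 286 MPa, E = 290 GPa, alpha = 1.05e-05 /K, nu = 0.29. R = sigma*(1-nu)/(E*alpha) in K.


R = 286*(1-0.29)/(290*1000*1.05e-05) = 67 K

67


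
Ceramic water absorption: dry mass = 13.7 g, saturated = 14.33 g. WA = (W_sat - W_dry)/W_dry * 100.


WA = (14.33 - 13.7) / 13.7 * 100 = 4.6%

4.6
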